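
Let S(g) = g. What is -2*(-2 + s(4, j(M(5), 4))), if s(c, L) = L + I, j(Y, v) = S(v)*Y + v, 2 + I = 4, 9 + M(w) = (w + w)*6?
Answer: -416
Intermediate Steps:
M(w) = -9 + 12*w (M(w) = -9 + (w + w)*6 = -9 + (2*w)*6 = -9 + 12*w)
I = 2 (I = -2 + 4 = 2)
j(Y, v) = v + Y*v (j(Y, v) = v*Y + v = Y*v + v = v + Y*v)
s(c, L) = 2 + L (s(c, L) = L + 2 = 2 + L)
-2*(-2 + s(4, j(M(5), 4))) = -2*(-2 + (2 + 4*(1 + (-9 + 12*5)))) = -2*(-2 + (2 + 4*(1 + (-9 + 60)))) = -2*(-2 + (2 + 4*(1 + 51))) = -2*(-2 + (2 + 4*52)) = -2*(-2 + (2 + 208)) = -2*(-2 + 210) = -2*208 = -416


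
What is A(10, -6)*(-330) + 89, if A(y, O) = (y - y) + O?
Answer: 2069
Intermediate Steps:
A(y, O) = O (A(y, O) = 0 + O = O)
A(10, -6)*(-330) + 89 = -6*(-330) + 89 = 1980 + 89 = 2069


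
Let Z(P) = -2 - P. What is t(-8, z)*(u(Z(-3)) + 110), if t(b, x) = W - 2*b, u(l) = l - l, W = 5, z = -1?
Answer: 2310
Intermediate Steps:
u(l) = 0
t(b, x) = 5 - 2*b
t(-8, z)*(u(Z(-3)) + 110) = (5 - 2*(-8))*(0 + 110) = (5 + 16)*110 = 21*110 = 2310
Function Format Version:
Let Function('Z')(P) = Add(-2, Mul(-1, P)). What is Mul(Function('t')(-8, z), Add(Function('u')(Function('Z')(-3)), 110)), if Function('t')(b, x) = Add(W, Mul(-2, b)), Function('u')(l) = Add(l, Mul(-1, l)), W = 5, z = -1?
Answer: 2310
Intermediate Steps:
Function('u')(l) = 0
Function('t')(b, x) = Add(5, Mul(-2, b))
Mul(Function('t')(-8, z), Add(Function('u')(Function('Z')(-3)), 110)) = Mul(Add(5, Mul(-2, -8)), Add(0, 110)) = Mul(Add(5, 16), 110) = Mul(21, 110) = 2310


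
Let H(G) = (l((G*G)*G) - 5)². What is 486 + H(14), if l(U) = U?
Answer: 7502607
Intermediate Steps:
H(G) = (-5 + G³)² (H(G) = ((G*G)*G - 5)² = (G²*G - 5)² = (G³ - 5)² = (-5 + G³)²)
486 + H(14) = 486 + (-5 + 14³)² = 486 + (-5 + 2744)² = 486 + 2739² = 486 + 7502121 = 7502607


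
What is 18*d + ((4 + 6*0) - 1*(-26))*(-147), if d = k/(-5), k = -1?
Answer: -22032/5 ≈ -4406.4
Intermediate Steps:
d = ⅕ (d = -1/(-5) = -1*(-⅕) = ⅕ ≈ 0.20000)
18*d + ((4 + 6*0) - 1*(-26))*(-147) = 18*(⅕) + ((4 + 6*0) - 1*(-26))*(-147) = 18/5 + ((4 + 0) + 26)*(-147) = 18/5 + (4 + 26)*(-147) = 18/5 + 30*(-147) = 18/5 - 4410 = -22032/5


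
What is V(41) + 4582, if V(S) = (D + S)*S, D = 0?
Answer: 6263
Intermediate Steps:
V(S) = S² (V(S) = (0 + S)*S = S*S = S²)
V(41) + 4582 = 41² + 4582 = 1681 + 4582 = 6263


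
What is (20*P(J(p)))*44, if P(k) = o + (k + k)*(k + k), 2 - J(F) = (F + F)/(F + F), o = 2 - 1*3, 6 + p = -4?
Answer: 2640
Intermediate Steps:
p = -10 (p = -6 - 4 = -10)
o = -1 (o = 2 - 3 = -1)
J(F) = 1 (J(F) = 2 - (F + F)/(F + F) = 2 - 2*F/(2*F) = 2 - 2*F*1/(2*F) = 2 - 1*1 = 2 - 1 = 1)
P(k) = -1 + 4*k**2 (P(k) = -1 + (k + k)*(k + k) = -1 + (2*k)*(2*k) = -1 + 4*k**2)
(20*P(J(p)))*44 = (20*(-1 + 4*1**2))*44 = (20*(-1 + 4*1))*44 = (20*(-1 + 4))*44 = (20*3)*44 = 60*44 = 2640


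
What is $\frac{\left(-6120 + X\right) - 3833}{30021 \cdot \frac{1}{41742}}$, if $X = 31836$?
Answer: $\frac{304480062}{10007} \approx 30427.0$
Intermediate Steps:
$\frac{\left(-6120 + X\right) - 3833}{30021 \cdot \frac{1}{41742}} = \frac{\left(-6120 + 31836\right) - 3833}{30021 \cdot \frac{1}{41742}} = \frac{25716 - 3833}{30021 \cdot \frac{1}{41742}} = \frac{21883}{\frac{10007}{13914}} = 21883 \cdot \frac{13914}{10007} = \frac{304480062}{10007}$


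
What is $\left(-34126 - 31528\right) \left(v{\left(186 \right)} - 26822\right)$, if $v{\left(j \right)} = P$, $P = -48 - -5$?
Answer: $1763794710$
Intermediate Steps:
$P = -43$ ($P = -48 + 5 = -43$)
$v{\left(j \right)} = -43$
$\left(-34126 - 31528\right) \left(v{\left(186 \right)} - 26822\right) = \left(-34126 - 31528\right) \left(-43 - 26822\right) = \left(-65654\right) \left(-26865\right) = 1763794710$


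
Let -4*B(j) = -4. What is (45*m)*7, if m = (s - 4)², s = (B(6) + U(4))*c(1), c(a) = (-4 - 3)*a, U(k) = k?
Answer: 479115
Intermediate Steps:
B(j) = 1 (B(j) = -¼*(-4) = 1)
c(a) = -7*a
s = -35 (s = (1 + 4)*(-7*1) = 5*(-7) = -35)
m = 1521 (m = (-35 - 4)² = (-39)² = 1521)
(45*m)*7 = (45*1521)*7 = 68445*7 = 479115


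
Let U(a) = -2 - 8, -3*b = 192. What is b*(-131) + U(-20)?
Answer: 8374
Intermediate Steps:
b = -64 (b = -⅓*192 = -64)
U(a) = -10
b*(-131) + U(-20) = -64*(-131) - 10 = 8384 - 10 = 8374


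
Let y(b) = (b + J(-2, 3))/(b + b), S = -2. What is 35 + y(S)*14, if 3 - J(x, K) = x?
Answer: 49/2 ≈ 24.500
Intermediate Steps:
J(x, K) = 3 - x
y(b) = (5 + b)/(2*b) (y(b) = (b + (3 - 1*(-2)))/(b + b) = (b + (3 + 2))/((2*b)) = (b + 5)*(1/(2*b)) = (5 + b)*(1/(2*b)) = (5 + b)/(2*b))
35 + y(S)*14 = 35 + ((1/2)*(5 - 2)/(-2))*14 = 35 + ((1/2)*(-1/2)*3)*14 = 35 - 3/4*14 = 35 - 21/2 = 49/2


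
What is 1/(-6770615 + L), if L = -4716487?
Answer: -1/11487102 ≈ -8.7054e-8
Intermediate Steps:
1/(-6770615 + L) = 1/(-6770615 - 4716487) = 1/(-11487102) = -1/11487102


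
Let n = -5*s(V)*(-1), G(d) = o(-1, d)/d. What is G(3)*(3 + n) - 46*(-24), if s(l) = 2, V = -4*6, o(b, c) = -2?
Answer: 3286/3 ≈ 1095.3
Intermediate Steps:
V = -24
G(d) = -2/d
n = 10 (n = -5*2*(-1) = -10*(-1) = 10)
G(3)*(3 + n) - 46*(-24) = (-2/3)*(3 + 10) - 46*(-24) = -2*⅓*13 + 1104 = -⅔*13 + 1104 = -26/3 + 1104 = 3286/3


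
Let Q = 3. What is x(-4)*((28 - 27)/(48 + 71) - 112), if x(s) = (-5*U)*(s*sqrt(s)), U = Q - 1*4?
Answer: 533080*I/119 ≈ 4479.7*I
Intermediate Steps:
U = -1 (U = 3 - 1*4 = 3 - 4 = -1)
x(s) = 5*s**(3/2) (x(s) = (-5*(-1))*(s*sqrt(s)) = 5*s**(3/2))
x(-4)*((28 - 27)/(48 + 71) - 112) = (5*(-4)**(3/2))*((28 - 27)/(48 + 71) - 112) = (5*(-8*I))*(1/119 - 112) = (-40*I)*(1*(1/119) - 112) = (-40*I)*(1/119 - 112) = -40*I*(-13327/119) = 533080*I/119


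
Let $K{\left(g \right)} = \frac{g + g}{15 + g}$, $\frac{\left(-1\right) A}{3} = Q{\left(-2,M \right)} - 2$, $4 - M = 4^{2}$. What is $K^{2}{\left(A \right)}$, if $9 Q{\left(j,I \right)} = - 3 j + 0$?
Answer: $\frac{64}{361} \approx 0.17729$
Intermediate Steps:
$M = -12$ ($M = 4 - 4^{2} = 4 - 16 = -12$)
$Q{\left(j,I \right)} = - \frac{j}{3}$ ($Q{\left(j,I \right)} = \frac{- 3 j + 0}{9} = \frac{\left(-3\right) j}{9} = - \frac{j}{3}$)
$A = 4$ ($A = - 3 \left(\left(- \frac{1}{3}\right) \left(-2\right) - 2\right) = - 3 \left(\frac{2}{3} - 2\right) = \left(-3\right) \left(- \frac{4}{3}\right) = 4$)
$K{\left(g \right)} = \frac{2 g}{15 + g}$
$K^{2}{\left(A \right)} = \left(2 \cdot 4 \frac{1}{15 + 4}\right)^{2} = \left(2 \cdot 4 \cdot \frac{1}{19}\right)^{2} = \left(\frac{8}{19}\right)^{2} = \frac{64}{361}$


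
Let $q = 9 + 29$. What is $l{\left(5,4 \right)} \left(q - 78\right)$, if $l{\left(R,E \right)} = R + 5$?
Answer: $-400$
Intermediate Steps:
$q = 38$
$l{\left(R,E \right)} = 5 + R$
$l{\left(5,4 \right)} \left(q - 78\right) = \left(5 + 5\right) \left(38 - 78\right) = 10 \left(-40\right) = -400$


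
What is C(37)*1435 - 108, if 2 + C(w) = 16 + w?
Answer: 73077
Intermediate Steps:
C(w) = 14 + w (C(w) = -2 + (16 + w) = 14 + w)
C(37)*1435 - 108 = (14 + 37)*1435 - 108 = 51*1435 - 108 = 73185 - 108 = 73077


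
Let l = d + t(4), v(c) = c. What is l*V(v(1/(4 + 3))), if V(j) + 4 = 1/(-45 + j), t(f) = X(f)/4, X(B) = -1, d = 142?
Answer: -716121/1256 ≈ -570.16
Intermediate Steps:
t(f) = -¼ (t(f) = -1/4 = -1*¼ = -¼)
V(j) = -4 + 1/(-45 + j)
l = 567/4 (l = 142 - ¼ = 567/4 ≈ 141.75)
l*V(v(1/(4 + 3))) = 567*((181 - 4/(4 + 3))/(-45 + 1/(4 + 3)))/4 = 567*((181 - 4/7)/(-45 + 1/7))/4 = 567*((181 - 4*⅐)/(-45 + ⅐))/4 = 567*((181 - 4/7)/(-314/7))/4 = 567*(-7/314*1263/7)/4 = (567/4)*(-1263/314) = -716121/1256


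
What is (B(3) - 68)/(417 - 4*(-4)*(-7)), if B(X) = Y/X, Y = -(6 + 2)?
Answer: -212/915 ≈ -0.23169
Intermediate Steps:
Y = -8 (Y = -1*8 = -8)
B(X) = -8/X
(B(3) - 68)/(417 - 4*(-4)*(-7)) = (-8/3 - 68)/(417 - 4*(-4)*(-7)) = (-8*⅓ - 68)/(417 + 16*(-7)) = (-8/3 - 68)/(417 - 112) = -212/3/305 = -212/3*1/305 = -212/915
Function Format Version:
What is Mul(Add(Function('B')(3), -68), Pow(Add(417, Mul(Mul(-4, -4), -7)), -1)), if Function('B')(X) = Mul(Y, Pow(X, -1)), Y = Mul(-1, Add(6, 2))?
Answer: Rational(-212, 915) ≈ -0.23169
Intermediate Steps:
Y = -8 (Y = Mul(-1, 8) = -8)
Function('B')(X) = Mul(-8, Pow(X, -1))
Mul(Add(Function('B')(3), -68), Pow(Add(417, Mul(Mul(-4, -4), -7)), -1)) = Mul(Add(Mul(-8, Pow(3, -1)), -68), Pow(Add(417, Mul(Mul(-4, -4), -7)), -1)) = Mul(Add(Mul(-8, Rational(1, 3)), -68), Pow(Add(417, Mul(16, -7)), -1)) = Mul(Add(Rational(-8, 3), -68), Pow(Add(417, -112), -1)) = Mul(Rational(-212, 3), Pow(305, -1)) = Mul(Rational(-212, 3), Rational(1, 305)) = Rational(-212, 915)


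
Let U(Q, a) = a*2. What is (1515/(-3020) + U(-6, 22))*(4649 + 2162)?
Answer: 178945403/604 ≈ 2.9627e+5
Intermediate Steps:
U(Q, a) = 2*a
(1515/(-3020) + U(-6, 22))*(4649 + 2162) = (1515/(-3020) + 2*22)*(4649 + 2162) = (1515*(-1/3020) + 44)*6811 = (-303/604 + 44)*6811 = (26273/604)*6811 = 178945403/604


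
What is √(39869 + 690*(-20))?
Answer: √26069 ≈ 161.46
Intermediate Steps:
√(39869 + 690*(-20)) = √(39869 - 13800) = √26069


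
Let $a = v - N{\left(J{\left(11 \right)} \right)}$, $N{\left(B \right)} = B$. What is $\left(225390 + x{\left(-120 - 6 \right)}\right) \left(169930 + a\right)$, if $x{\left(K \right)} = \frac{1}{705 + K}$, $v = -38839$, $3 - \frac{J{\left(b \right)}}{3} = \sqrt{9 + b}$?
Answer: $\frac{5702102435834}{193} + \frac{261001622 \sqrt{5}}{193} \approx 2.9548 \cdot 10^{10}$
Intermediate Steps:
$J{\left(b \right)} = 9 - 3 \sqrt{9 + b}$
$a = -38848 + 6 \sqrt{5}$ ($a = -38839 - \left(9 - 3 \sqrt{9 + 11}\right) = -38839 - \left(9 - 3 \sqrt{20}\right) = -38839 - \left(9 - 3 \cdot 2 \sqrt{5}\right) = -38839 - \left(9 - 6 \sqrt{5}\right) = -38848 + 6 \sqrt{5} \approx -38835.0$)
$\left(225390 + x{\left(-120 - 6 \right)}\right) \left(169930 + a\right) = \left(225390 + \frac{1}{705 - 126}\right) \left(169930 - \left(38848 - 6 \sqrt{5}\right)\right) = \left(225390 + \frac{1}{705 - 126}\right) \left(131082 + 6 \sqrt{5}\right) = \left(225390 + \frac{1}{579}\right) \left(131082 + 6 \sqrt{5}\right) = \frac{130500811 \left(131082 + 6 \sqrt{5}\right)}{579} = \frac{5702102435834}{193} + \frac{261001622 \sqrt{5}}{193}$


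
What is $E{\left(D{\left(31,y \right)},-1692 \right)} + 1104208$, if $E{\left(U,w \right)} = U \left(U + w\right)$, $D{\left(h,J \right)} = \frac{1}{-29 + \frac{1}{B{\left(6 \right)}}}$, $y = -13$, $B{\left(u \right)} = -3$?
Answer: $\frac{8551433449}{7744} \approx 1.1043 \cdot 10^{6}$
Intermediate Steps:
$D{\left(h,J \right)} = - \frac{3}{88}$ ($D{\left(h,J \right)} = \frac{1}{-29 + \frac{1}{-3}} = \frac{1}{-29 - \frac{1}{3}} = \frac{1}{- \frac{88}{3}} = - \frac{3}{88}$)
$E{\left(D{\left(31,y \right)},-1692 \right)} + 1104208 = - \frac{3 \left(- \frac{3}{88} - 1692\right)}{88} + 1104208 = \left(- \frac{3}{88}\right) \left(- \frac{148899}{88}\right) + 1104208 = \frac{446697}{7744} + 1104208 = \frac{8551433449}{7744}$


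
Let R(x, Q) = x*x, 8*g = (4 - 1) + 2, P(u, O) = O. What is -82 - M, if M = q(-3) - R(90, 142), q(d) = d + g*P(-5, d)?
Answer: 64183/8 ≈ 8022.9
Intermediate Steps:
g = 5/8 (g = ((4 - 1) + 2)/8 = (3 + 2)/8 = (⅛)*5 = 5/8 ≈ 0.62500)
q(d) = 13*d/8 (q(d) = d + 5*d/8 = 13*d/8)
R(x, Q) = x²
M = -64839/8 (M = (13/8)*(-3) - 1*90² = -39/8 - 1*8100 = -39/8 - 8100 = -64839/8 ≈ -8104.9)
-82 - M = -82 - 1*(-64839/8) = -82 + 64839/8 = 64183/8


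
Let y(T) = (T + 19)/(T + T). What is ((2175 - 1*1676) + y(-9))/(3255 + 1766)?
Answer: 4486/45189 ≈ 0.099272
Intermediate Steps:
y(T) = (19 + T)/(2*T) (y(T) = (19 + T)/((2*T)) = (19 + T)*(1/(2*T)) = (19 + T)/(2*T))
((2175 - 1*1676) + y(-9))/(3255 + 1766) = ((2175 - 1*1676) + (1/2)*(19 - 9)/(-9))/(3255 + 1766) = ((2175 - 1676) + (1/2)*(-1/9)*10)/5021 = (499 - 5/9)*(1/5021) = (4486/9)*(1/5021) = 4486/45189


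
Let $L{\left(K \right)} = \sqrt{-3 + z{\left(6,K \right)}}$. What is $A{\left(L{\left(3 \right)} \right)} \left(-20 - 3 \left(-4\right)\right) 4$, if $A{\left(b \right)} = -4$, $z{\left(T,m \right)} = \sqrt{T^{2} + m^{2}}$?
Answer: $128$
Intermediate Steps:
$L{\left(K \right)} = \sqrt{-3 + \sqrt{36 + K^{2}}}$ ($L{\left(K \right)} = \sqrt{-3 + \sqrt{6^{2} + K^{2}}} = \sqrt{-3 + \sqrt{36 + K^{2}}}$)
$A{\left(L{\left(3 \right)} \right)} \left(-20 - 3 \left(-4\right)\right) 4 = - 4 \left(-20 - 3 \left(-4\right)\right) 4 = - 4 \left(-20 - -12\right) 4 = - 4 \left(-20 + 12\right) 4 = \left(-4\right) \left(-8\right) 4 = 32 \cdot 4 = 128$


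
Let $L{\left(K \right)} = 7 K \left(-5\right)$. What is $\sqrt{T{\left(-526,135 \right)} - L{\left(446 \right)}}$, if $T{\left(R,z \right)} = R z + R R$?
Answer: $2 \sqrt{55319} \approx 470.4$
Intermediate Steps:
$L{\left(K \right)} = - 35 K$
$T{\left(R,z \right)} = R^{2} + R z$ ($T{\left(R,z \right)} = R z + R^{2} = R^{2} + R z$)
$\sqrt{T{\left(-526,135 \right)} - L{\left(446 \right)}} = \sqrt{- 526 \left(-526 + 135\right) - \left(-35\right) 446} = \sqrt{\left(-526\right) \left(-391\right) - -15610} = \sqrt{205666 + 15610} = \sqrt{221276} = 2 \sqrt{55319}$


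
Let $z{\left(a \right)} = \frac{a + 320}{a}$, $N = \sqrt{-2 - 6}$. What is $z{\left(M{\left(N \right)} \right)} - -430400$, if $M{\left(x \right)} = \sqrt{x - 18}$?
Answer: $430401 + \frac{160 \sqrt{2}}{\sqrt{-9 + i \sqrt{2}}} \approx 4.3041 \cdot 10^{5} - 74.739 i$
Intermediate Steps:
$N = 2 i \sqrt{2}$ ($N = \sqrt{-8} = 2 i \sqrt{2} \approx 2.8284 i$)
$M{\left(x \right)} = \sqrt{-18 + x}$
$z{\left(a \right)} = \frac{320 + a}{a}$
$z{\left(M{\left(N \right)} \right)} - -430400 = \frac{320 + \sqrt{-18 + 2 i \sqrt{2}}}{\sqrt{-18 + 2 i \sqrt{2}}} - -430400 = \frac{320 + \sqrt{-18 + 2 i \sqrt{2}}}{\sqrt{-18 + 2 i \sqrt{2}}} + 430400 = 430400 + \frac{320 + \sqrt{-18 + 2 i \sqrt{2}}}{\sqrt{-18 + 2 i \sqrt{2}}}$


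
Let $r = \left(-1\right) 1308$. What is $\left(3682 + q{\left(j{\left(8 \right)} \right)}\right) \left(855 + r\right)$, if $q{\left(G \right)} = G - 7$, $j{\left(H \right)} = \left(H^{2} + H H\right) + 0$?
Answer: $-1722759$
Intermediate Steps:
$j{\left(H \right)} = 2 H^{2}$ ($j{\left(H \right)} = \left(H^{2} + H^{2}\right) + 0 = 2 H^{2} + 0 = 2 H^{2}$)
$q{\left(G \right)} = -7 + G$ ($q{\left(G \right)} = G - 7 = -7 + G$)
$r = -1308$
$\left(3682 + q{\left(j{\left(8 \right)} \right)}\right) \left(855 + r\right) = \left(3682 - \left(7 - 2 \cdot 8^{2}\right)\right) \left(855 - 1308\right) = \left(3682 + \left(-7 + 2 \cdot 64\right)\right) \left(-453\right) = \left(3682 + \left(-7 + 128\right)\right) \left(-453\right) = \left(3682 + 121\right) \left(-453\right) = 3803 \left(-453\right) = -1722759$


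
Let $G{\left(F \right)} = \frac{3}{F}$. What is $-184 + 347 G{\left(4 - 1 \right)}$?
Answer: $163$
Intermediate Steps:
$-184 + 347 G{\left(4 - 1 \right)} = -184 + 347 \frac{3}{4 - 1} = -184 + 347 \cdot \frac{3}{3} = -184 + 347 \cdot 3 \cdot \frac{1}{3} = -184 + 347 \cdot 1 = -184 + 347 = 163$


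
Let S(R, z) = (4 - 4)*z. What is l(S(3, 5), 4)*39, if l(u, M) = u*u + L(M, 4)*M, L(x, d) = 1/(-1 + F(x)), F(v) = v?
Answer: 52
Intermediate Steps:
S(R, z) = 0 (S(R, z) = 0*z = 0)
L(x, d) = 1/(-1 + x)
l(u, M) = u² + M/(-1 + M) (l(u, M) = u*u + M/(-1 + M) = u² + M/(-1 + M))
l(S(3, 5), 4)*39 = ((4 + 0²*(-1 + 4))/(-1 + 4))*39 = ((4 + 0*3)/3)*39 = ((4 + 0)/3)*39 = ((⅓)*4)*39 = (4/3)*39 = 52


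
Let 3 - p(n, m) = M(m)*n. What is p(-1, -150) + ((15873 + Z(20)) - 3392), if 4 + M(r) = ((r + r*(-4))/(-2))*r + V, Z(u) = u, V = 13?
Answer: 46263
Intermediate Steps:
M(r) = 9 + 3*r²/2 (M(r) = -4 + (((r + r*(-4))/(-2))*r + 13) = -4 + (((r - 4*r)*(-½))*r + 13) = -4 + ((-3*r*(-½))*r + 13) = -4 + ((3*r/2)*r + 13) = -4 + (3*r²/2 + 13) = -4 + (13 + 3*r²/2) = 9 + 3*r²/2)
p(n, m) = 3 - n*(9 + 3*m²/2) (p(n, m) = 3 - (9 + 3*m²/2)*n = 3 - n*(9 + 3*m²/2))
p(-1, -150) + ((15873 + Z(20)) - 3392) = (3 - 3/2*(-1)*(6 + (-150)²)) + ((15873 + 20) - 3392) = (3 - 3/2*(-1)*(6 + 22500)) + (15893 - 3392) = (3 - 3/2*(-1)*22506) + 12501 = (3 + 33759) + 12501 = 33762 + 12501 = 46263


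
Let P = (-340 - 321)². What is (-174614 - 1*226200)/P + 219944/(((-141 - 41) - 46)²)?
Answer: 495146299/149426982 ≈ 3.3136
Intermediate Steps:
P = 436921 (P = (-661)² = 436921)
(-174614 - 1*226200)/P + 219944/(((-141 - 41) - 46)²) = (-174614 - 1*226200)/436921 + 219944/(((-141 - 41) - 46)²) = (-174614 - 226200)*(1/436921) + 219944/((-182 - 46)²) = -400814*1/436921 + 219944/((-228)²) = -400814/436921 + 219944/51984 = -400814/436921 + 219944*(1/51984) = -400814/436921 + 1447/342 = 495146299/149426982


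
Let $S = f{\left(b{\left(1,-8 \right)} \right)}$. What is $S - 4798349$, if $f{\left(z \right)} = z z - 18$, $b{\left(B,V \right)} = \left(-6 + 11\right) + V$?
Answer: $-4798358$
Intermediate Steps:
$b{\left(B,V \right)} = 5 + V$
$f{\left(z \right)} = -18 + z^{2}$ ($f{\left(z \right)} = z^{2} - 18 = -18 + z^{2}$)
$S = -9$ ($S = -18 + \left(5 - 8\right)^{2} = -18 + \left(-3\right)^{2} = -18 + 9 = -9$)
$S - 4798349 = -9 - 4798349 = -4798358$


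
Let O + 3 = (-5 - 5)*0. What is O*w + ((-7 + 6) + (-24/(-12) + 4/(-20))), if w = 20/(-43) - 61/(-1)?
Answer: -38873/215 ≈ -180.80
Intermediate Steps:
w = 2603/43 (w = 20*(-1/43) - 61*(-1) = -20/43 + 61 = 2603/43 ≈ 60.535)
O = -3 (O = -3 + (-5 - 5)*0 = -3 - 10*0 = -3 + 0 = -3)
O*w + ((-7 + 6) + (-24/(-12) + 4/(-20))) = -3*2603/43 + ((-7 + 6) + (-24/(-12) + 4/(-20))) = -7809/43 + (-1 + (-24*(-1/12) + 4*(-1/20))) = -7809/43 + (-1 + (2 - ⅕)) = -7809/43 + (-1 + 9/5) = -7809/43 + ⅘ = -38873/215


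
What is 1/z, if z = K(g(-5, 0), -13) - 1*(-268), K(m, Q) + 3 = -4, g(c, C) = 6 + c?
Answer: 1/261 ≈ 0.0038314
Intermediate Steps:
K(m, Q) = -7 (K(m, Q) = -3 - 4 = -7)
z = 261 (z = -7 - 1*(-268) = -7 + 268 = 261)
1/z = 1/261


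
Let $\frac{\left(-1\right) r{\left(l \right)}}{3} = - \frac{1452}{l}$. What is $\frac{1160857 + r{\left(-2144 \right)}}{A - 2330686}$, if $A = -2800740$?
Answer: $- \frac{622218263}{2750444336} \approx -0.22622$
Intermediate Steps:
$r{\left(l \right)} = \frac{4356}{l}$ ($r{\left(l \right)} = - 3 \left(- \frac{1452}{l}\right) = \frac{4356}{l}$)
$\frac{1160857 + r{\left(-2144 \right)}}{A - 2330686} = \frac{1160857 + \frac{4356}{-2144}}{-2800740 - 2330686} = \frac{1160857 + 4356 \left(- \frac{1}{2144}\right)}{-5131426} = \left(1160857 - \frac{1089}{536}\right) \left(- \frac{1}{5131426}\right) = \frac{622218263}{536} \left(- \frac{1}{5131426}\right) = - \frac{622218263}{2750444336}$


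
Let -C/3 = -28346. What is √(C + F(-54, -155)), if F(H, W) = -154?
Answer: 2*√21221 ≈ 291.35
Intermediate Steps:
C = 85038 (C = -3*(-28346) = 85038)
√(C + F(-54, -155)) = √(85038 - 154) = √84884 = 2*√21221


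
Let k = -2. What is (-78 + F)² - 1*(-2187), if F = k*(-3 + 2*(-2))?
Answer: 6283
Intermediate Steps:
F = 14 (F = -2*(-3 + 2*(-2)) = -2*(-3 - 4) = -2*(-7) = 14)
(-78 + F)² - 1*(-2187) = (-78 + 14)² - 1*(-2187) = (-64)² + 2187 = 4096 + 2187 = 6283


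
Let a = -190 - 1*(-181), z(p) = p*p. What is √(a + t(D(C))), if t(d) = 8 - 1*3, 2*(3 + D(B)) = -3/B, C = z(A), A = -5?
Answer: 2*I ≈ 2.0*I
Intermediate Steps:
z(p) = p²
a = -9 (a = -190 + 181 = -9)
C = 25 (C = (-5)² = 25)
D(B) = -3 - 3/(2*B) (D(B) = -3 + (-3/B)/2 = -3 - 3/(2*B))
t(d) = 5 (t(d) = 8 - 3 = 5)
√(a + t(D(C))) = √(-9 + 5) = √(-4) = 2*I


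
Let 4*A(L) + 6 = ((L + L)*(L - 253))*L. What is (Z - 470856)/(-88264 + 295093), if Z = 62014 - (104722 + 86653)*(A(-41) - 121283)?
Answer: 141001028941/413658 ≈ 3.4086e+5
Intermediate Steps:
A(L) = -3/2 + L²*(-253 + L)/2 (A(L) = -3/2 + (((L + L)*(L - 253))*L)/4 = -3/2 + (((2*L)*(-253 + L))*L)/4 = -3/2 + ((2*L*(-253 + L))*L)/4 = -3/2 + (2*L²*(-253 + L))/4 = -3/2 + L²*(-253 + L)/2)
Z = 141001970653/2 (Z = 62014 - (104722 + 86653)*((-3/2 + (½)*(-41)³ - 253/2*(-41)²) - 121283) = 62014 - 191375*((-3/2 + (½)*(-68921) - 253/2*1681) - 121283) = 62014 - 191375*((-3/2 - 68921/2 - 425293/2) - 121283) = 62014 - 191375*(-494217/2 - 121283) = 62014 - 191375*(-736783)/2 = 62014 - 1*(-141001846625/2) = 62014 + 141001846625/2 = 141001970653/2 ≈ 7.0501e+10)
(Z - 470856)/(-88264 + 295093) = (141001970653/2 - 470856)/(-88264 + 295093) = (141001028941/2)/206829 = (141001028941/2)*(1/206829) = 141001028941/413658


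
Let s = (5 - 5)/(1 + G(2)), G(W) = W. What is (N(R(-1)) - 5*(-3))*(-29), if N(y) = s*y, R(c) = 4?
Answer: -435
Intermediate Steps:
s = 0 (s = (5 - 5)/(1 + 2) = 0/3 = 0*(1/3) = 0)
N(y) = 0 (N(y) = 0*y = 0)
(N(R(-1)) - 5*(-3))*(-29) = (0 - 5*(-3))*(-29) = (0 + 15)*(-29) = 15*(-29) = -435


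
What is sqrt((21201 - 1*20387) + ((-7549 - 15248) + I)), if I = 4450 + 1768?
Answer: I*sqrt(15765) ≈ 125.56*I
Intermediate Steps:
I = 6218
sqrt((21201 - 1*20387) + ((-7549 - 15248) + I)) = sqrt((21201 - 1*20387) + ((-7549 - 15248) + 6218)) = sqrt((21201 - 20387) + (-22797 + 6218)) = sqrt(814 - 16579) = sqrt(-15765) = I*sqrt(15765)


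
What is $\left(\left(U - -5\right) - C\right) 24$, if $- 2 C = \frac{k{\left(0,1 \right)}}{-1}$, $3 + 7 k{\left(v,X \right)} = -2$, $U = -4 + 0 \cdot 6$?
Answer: $\frac{228}{7} \approx 32.571$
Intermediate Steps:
$U = -4$ ($U = -4 + 0 = -4$)
$k{\left(v,X \right)} = - \frac{5}{7}$ ($k{\left(v,X \right)} = - \frac{3}{7} + \frac{1}{7} \left(-2\right) = - \frac{3}{7} - \frac{2}{7} = - \frac{5}{7}$)
$C = - \frac{5}{14}$ ($C = - \frac{\left(- \frac{5}{7}\right) \frac{1}{-1}}{2} = - \frac{\left(- \frac{5}{7}\right) \left(-1\right)}{2} = \left(- \frac{1}{2}\right) \frac{5}{7} = - \frac{5}{14} \approx -0.35714$)
$\left(\left(U - -5\right) - C\right) 24 = \left(\left(-4 - -5\right) - - \frac{5}{14}\right) 24 = \left(\left(-4 + 5\right) + \frac{5}{14}\right) 24 = \left(1 + \frac{5}{14}\right) 24 = \frac{19}{14} \cdot 24 = \frac{228}{7}$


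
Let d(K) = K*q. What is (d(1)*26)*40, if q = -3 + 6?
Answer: 3120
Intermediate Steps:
q = 3
d(K) = 3*K (d(K) = K*3 = 3*K)
(d(1)*26)*40 = ((3*1)*26)*40 = (3*26)*40 = 78*40 = 3120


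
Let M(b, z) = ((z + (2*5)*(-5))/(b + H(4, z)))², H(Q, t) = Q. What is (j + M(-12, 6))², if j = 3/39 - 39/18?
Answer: 19298449/24336 ≈ 793.00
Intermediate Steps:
M(b, z) = (-50 + z)²/(4 + b)² (M(b, z) = ((z + (2*5)*(-5))/(b + 4))² = ((z + 10*(-5))/(4 + b))² = ((z - 50)/(4 + b))² = ((-50 + z)/(4 + b))² = (-50 + z)²/(4 + b)²)
j = -163/78 (j = 3*(1/39) - 39*1/18 = 1/13 - 13/6 = -163/78 ≈ -2.0897)
(j + M(-12, 6))² = (-163/78 + (-50 + 6)²/(4 - 12)²)² = (-163/78 + (-44)²/(-8)²)² = (-163/78 + 1936*(1/64))² = (-163/78 + 121/4)² = (4393/156)² = 19298449/24336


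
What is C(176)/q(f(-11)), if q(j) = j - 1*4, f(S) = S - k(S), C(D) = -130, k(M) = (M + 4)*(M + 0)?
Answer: 65/46 ≈ 1.4130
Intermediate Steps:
k(M) = M*(4 + M) (k(M) = (4 + M)*M = M*(4 + M))
f(S) = S - S*(4 + S)
q(j) = -4 + j (q(j) = j - 4 = -4 + j)
C(176)/q(f(-11)) = -130/(-4 - 11*(-3 - 1*(-11))) = -130/(-4 - 11*(-3 + 11)) = -130/(-4 - 11*8) = -130/(-4 - 88) = -130/(-92) = -130*(-1/92) = 65/46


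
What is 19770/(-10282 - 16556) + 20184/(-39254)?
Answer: -109812481/87791571 ≈ -1.2508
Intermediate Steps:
19770/(-10282 - 16556) + 20184/(-39254) = 19770/(-26838) + 20184*(-1/39254) = 19770*(-1/26838) - 10092/19627 = -3295/4473 - 10092/19627 = -109812481/87791571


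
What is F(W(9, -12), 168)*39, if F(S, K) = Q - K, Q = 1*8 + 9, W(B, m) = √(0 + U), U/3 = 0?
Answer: -5889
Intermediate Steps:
U = 0 (U = 3*0 = 0)
W(B, m) = 0 (W(B, m) = √(0 + 0) = √0 = 0)
Q = 17 (Q = 8 + 9 = 17)
F(S, K) = 17 - K
F(W(9, -12), 168)*39 = (17 - 1*168)*39 = (17 - 168)*39 = -151*39 = -5889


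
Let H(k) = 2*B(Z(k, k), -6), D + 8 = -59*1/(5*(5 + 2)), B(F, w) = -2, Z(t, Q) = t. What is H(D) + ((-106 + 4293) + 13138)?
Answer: 17321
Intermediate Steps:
D = -339/35 (D = -8 - 59*1/(5*(5 + 2)) = -8 - 59/(5*7) = -8 - 59/35 = -339/35 ≈ -9.6857)
H(k) = -4 (H(k) = 2*(-2) = -4)
H(D) + ((-106 + 4293) + 13138) = -4 + ((-106 + 4293) + 13138) = -4 + (4187 + 13138) = -4 + 17325 = 17321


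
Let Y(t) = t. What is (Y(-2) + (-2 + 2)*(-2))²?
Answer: 4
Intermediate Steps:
(Y(-2) + (-2 + 2)*(-2))² = (-2 + (-2 + 2)*(-2))² = (-2 + 0*(-2))² = (-2 + 0)² = (-2)² = 4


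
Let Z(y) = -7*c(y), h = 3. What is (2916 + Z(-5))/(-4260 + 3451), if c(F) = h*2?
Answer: -2874/809 ≈ -3.5525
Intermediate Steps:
c(F) = 6 (c(F) = 3*2 = 6)
Z(y) = -42 (Z(y) = -7*6 = -42)
(2916 + Z(-5))/(-4260 + 3451) = (2916 - 42)/(-4260 + 3451) = 2874/(-809) = 2874*(-1/809) = -2874/809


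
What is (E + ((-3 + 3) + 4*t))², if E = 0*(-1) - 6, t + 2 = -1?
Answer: 324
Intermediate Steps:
t = -3 (t = -2 - 1 = -3)
E = -6 (E = 0 - 6 = -6)
(E + ((-3 + 3) + 4*t))² = (-6 + ((-3 + 3) + 4*(-3)))² = (-6 + (0 - 12))² = (-6 - 12)² = (-18)² = 324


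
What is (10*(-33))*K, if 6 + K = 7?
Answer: -330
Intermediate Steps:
K = 1 (K = -6 + 7 = 1)
(10*(-33))*K = (10*(-33))*1 = -330*1 = -330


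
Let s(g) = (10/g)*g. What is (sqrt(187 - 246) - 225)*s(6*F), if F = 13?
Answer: -2250 + 10*I*sqrt(59) ≈ -2250.0 + 76.811*I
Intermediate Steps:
s(g) = 10
(sqrt(187 - 246) - 225)*s(6*F) = (sqrt(187 - 246) - 225)*10 = (sqrt(-59) - 225)*10 = (I*sqrt(59) - 225)*10 = (-225 + I*sqrt(59))*10 = -2250 + 10*I*sqrt(59)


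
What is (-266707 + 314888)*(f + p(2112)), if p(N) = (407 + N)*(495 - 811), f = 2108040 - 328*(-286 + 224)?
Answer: 64195015332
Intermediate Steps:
f = 2128376 (f = 2108040 - 328*(-62) = 2108040 - 1*(-20336) = 2108040 + 20336 = 2128376)
p(N) = -128612 - 316*N (p(N) = (407 + N)*(-316) = -128612 - 316*N)
(-266707 + 314888)*(f + p(2112)) = (-266707 + 314888)*(2128376 + (-128612 - 316*2112)) = 48181*(2128376 + (-128612 - 667392)) = 48181*(2128376 - 796004) = 48181*1332372 = 64195015332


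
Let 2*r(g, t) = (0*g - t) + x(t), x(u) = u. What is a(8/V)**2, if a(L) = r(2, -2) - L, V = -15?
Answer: 64/225 ≈ 0.28444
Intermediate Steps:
r(g, t) = 0 (r(g, t) = ((0*g - t) + t)/2 = ((0 - t) + t)/2 = (-t + t)/2 = (1/2)*0 = 0)
a(L) = -L (a(L) = 0 - L = -L)
a(8/V)**2 = (-8/(-15))**2 = (-8*(-1)/15)**2 = (-1*(-8/15))**2 = (8/15)**2 = 64/225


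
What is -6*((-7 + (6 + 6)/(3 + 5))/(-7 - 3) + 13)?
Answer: -813/10 ≈ -81.300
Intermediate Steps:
-6*((-7 + (6 + 6)/(3 + 5))/(-7 - 3) + 13) = -6*((-7 + 12/8)/(-10) + 13) = -6*((-7 + 12*(⅛))*(-⅒) + 13) = -6*((-7 + 3/2)*(-⅒) + 13) = -6*(-11/2*(-⅒) + 13) = -6*(11/20 + 13) = -6*271/20 = -813/10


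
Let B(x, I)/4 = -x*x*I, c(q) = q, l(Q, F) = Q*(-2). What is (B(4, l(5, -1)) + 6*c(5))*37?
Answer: 24790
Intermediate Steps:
l(Q, F) = -2*Q
B(x, I) = -4*I*x² (B(x, I) = 4*(-x*x*I) = 4*(-x²*I) = 4*(-I*x²) = -4*I*x²)
(B(4, l(5, -1)) + 6*c(5))*37 = (-4*(-2*5)*4² + 6*5)*37 = (-4*(-10)*16 + 30)*37 = (640 + 30)*37 = 670*37 = 24790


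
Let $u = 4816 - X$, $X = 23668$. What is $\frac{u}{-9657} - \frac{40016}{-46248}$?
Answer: $\frac{426254}{151293} \approx 2.8174$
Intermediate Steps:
$u = -18852$ ($u = 4816 - 23668 = -18852$)
$\frac{u}{-9657} - \frac{40016}{-46248} = - \frac{18852}{-9657} - \frac{40016}{-46248} = \left(-18852\right) \left(- \frac{1}{9657}\right) - - \frac{122}{141} = \frac{6284}{3219} + \frac{122}{141} = \frac{426254}{151293}$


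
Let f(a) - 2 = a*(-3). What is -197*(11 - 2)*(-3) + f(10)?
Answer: 5291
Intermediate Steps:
f(a) = 2 - 3*a (f(a) = 2 + a*(-3) = 2 - 3*a)
-197*(11 - 2)*(-3) + f(10) = -197*(11 - 2)*(-3) + (2 - 3*10) = -1773*(-3) + (2 - 30) = -197*(-27) - 28 = 5319 - 28 = 5291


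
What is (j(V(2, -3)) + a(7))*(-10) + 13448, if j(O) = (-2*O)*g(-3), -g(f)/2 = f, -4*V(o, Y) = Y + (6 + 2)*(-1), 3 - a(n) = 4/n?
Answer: 96276/7 ≈ 13754.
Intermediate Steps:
a(n) = 3 - 4/n
V(o, Y) = 2 - Y/4 (V(o, Y) = -(Y + (6 + 2)*(-1))/4 = -(Y + 8*(-1))/4 = -(Y - 8)/4 = -(-8 + Y)/4 = 2 - Y/4)
g(f) = -2*f
j(O) = -12*O (j(O) = (-2*O)*(-2*(-3)) = -2*O*6 = -12*O)
(j(V(2, -3)) + a(7))*(-10) + 13448 = (-12*(2 - 1/4*(-3)) + (3 - 4/7))*(-10) + 13448 = (-12*(2 + 3/4) + (3 - 4*1/7))*(-10) + 13448 = (-12*11/4 + (3 - 4/7))*(-10) + 13448 = (-33 + 17/7)*(-10) + 13448 = -214/7*(-10) + 13448 = 2140/7 + 13448 = 96276/7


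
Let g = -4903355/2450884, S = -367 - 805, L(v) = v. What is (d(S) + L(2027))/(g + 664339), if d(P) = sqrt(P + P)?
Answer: 4967941868/1628212922321 + 4901768*I*sqrt(586)/1628212922321 ≈ 0.0030512 + 7.2877e-5*I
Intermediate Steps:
S = -1172
g = -4903355/2450884 (g = -4903355*1/2450884 = -4903355/2450884 ≈ -2.0006)
d(P) = sqrt(2)*sqrt(P) (d(P) = sqrt(2*P) = sqrt(2)*sqrt(P))
(d(S) + L(2027))/(g + 664339) = (sqrt(2)*sqrt(-1172) + 2027)/(-4903355/2450884 + 664339) = (sqrt(2)*(2*I*sqrt(293)) + 2027)/(1628212922321/2450884) = (2*I*sqrt(586) + 2027)*(2450884/1628212922321) = (2027 + 2*I*sqrt(586))*(2450884/1628212922321) = 4967941868/1628212922321 + 4901768*I*sqrt(586)/1628212922321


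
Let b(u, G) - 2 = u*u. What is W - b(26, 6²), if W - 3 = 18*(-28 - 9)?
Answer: -1341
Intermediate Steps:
b(u, G) = 2 + u² (b(u, G) = 2 + u*u = 2 + u²)
W = -663 (W = 3 + 18*(-28 - 9) = 3 + 18*(-37) = 3 - 666 = -663)
W - b(26, 6²) = -663 - (2 + 26²) = -663 - (2 + 676) = -663 - 1*678 = -663 - 678 = -1341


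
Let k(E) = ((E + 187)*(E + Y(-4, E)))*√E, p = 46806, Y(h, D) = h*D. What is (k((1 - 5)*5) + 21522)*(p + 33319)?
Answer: 1724450250 + 1605705000*I*√5 ≈ 1.7245e+9 + 3.5905e+9*I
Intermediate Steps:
Y(h, D) = D*h
k(E) = -3*E^(3/2)*(187 + E) (k(E) = ((E + 187)*(E + E*(-4)))*√E = ((187 + E)*(E - 4*E))*√E = ((187 + E)*(-3*E))*√E = (-3*E*(187 + E))*√E = -3*E^(3/2)*(187 + E))
(k((1 - 5)*5) + 21522)*(p + 33319) = (3*((1 - 5)*5)^(3/2)*(-187 - (1 - 5)*5) + 21522)*(46806 + 33319) = (3*(-4*5)^(3/2)*(-187 - (-4)*5) + 21522)*80125 = (3*(-20)^(3/2)*(-187 - 1*(-20)) + 21522)*80125 = (3*(-40*I*√5)*(-187 + 20) + 21522)*80125 = (3*(-40*I*√5)*(-167) + 21522)*80125 = (20040*I*√5 + 21522)*80125 = (21522 + 20040*I*√5)*80125 = 1724450250 + 1605705000*I*√5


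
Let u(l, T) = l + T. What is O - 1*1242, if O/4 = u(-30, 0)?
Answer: -1362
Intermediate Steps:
u(l, T) = T + l
O = -120 (O = 4*(0 - 30) = 4*(-30) = -120)
O - 1*1242 = -120 - 1*1242 = -120 - 1242 = -1362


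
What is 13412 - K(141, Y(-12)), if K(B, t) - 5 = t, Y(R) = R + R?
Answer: 13431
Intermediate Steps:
Y(R) = 2*R
K(B, t) = 5 + t
13412 - K(141, Y(-12)) = 13412 - (5 + 2*(-12)) = 13412 - (5 - 24) = 13412 - 1*(-19) = 13412 + 19 = 13431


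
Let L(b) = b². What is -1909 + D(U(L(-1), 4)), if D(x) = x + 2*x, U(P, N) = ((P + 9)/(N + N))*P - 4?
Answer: -7669/4 ≈ -1917.3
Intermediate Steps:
U(P, N) = -4 + P*(9 + P)/(2*N) (U(P, N) = ((9 + P)/((2*N)))*P - 4 = ((9 + P)*(1/(2*N)))*P - 4 = ((9 + P)/(2*N))*P - 4 = P*(9 + P)/(2*N) - 4 = -4 + P*(9 + P)/(2*N))
D(x) = 3*x
-1909 + D(U(L(-1), 4)) = -1909 + 3*((½)*(((-1)²)² - 8*4 + 9*(-1)²)/4) = -1909 + 3*((½)*(¼)*(1² - 32 + 9*1)) = -1909 + 3*((½)*(¼)*(1 - 32 + 9)) = -1909 + 3*((½)*(¼)*(-22)) = -1909 + 3*(-11/4) = -1909 - 33/4 = -7669/4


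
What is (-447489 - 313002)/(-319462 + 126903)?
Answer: 760491/192559 ≈ 3.9494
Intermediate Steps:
(-447489 - 313002)/(-319462 + 126903) = -760491/(-192559) = -760491*(-1/192559) = 760491/192559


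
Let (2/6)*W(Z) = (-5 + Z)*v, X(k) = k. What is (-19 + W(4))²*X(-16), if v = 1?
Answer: -7744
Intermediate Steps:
W(Z) = -15 + 3*Z (W(Z) = 3*((-5 + Z)*1) = 3*(-5 + Z) = -15 + 3*Z)
(-19 + W(4))²*X(-16) = (-19 + (-15 + 3*4))²*(-16) = (-19 + (-15 + 12))²*(-16) = (-19 - 3)²*(-16) = (-22)²*(-16) = 484*(-16) = -7744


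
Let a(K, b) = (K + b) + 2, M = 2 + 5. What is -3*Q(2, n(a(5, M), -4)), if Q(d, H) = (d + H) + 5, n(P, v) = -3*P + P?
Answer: 63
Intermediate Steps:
M = 7
a(K, b) = 2 + K + b
n(P, v) = -2*P
Q(d, H) = 5 + H + d (Q(d, H) = (H + d) + 5 = 5 + H + d)
-3*Q(2, n(a(5, M), -4)) = -3*(5 - 2*(2 + 5 + 7) + 2) = -3*(5 - 2*14 + 2) = -3*(5 - 28 + 2) = -3*(-21) = 63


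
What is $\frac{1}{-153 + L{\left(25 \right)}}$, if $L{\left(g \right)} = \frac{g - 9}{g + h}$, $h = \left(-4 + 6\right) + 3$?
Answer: $- \frac{15}{2287} \approx -0.0065588$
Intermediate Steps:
$h = 5$ ($h = 2 + 3 = 5$)
$L{\left(g \right)} = \frac{-9 + g}{5 + g}$ ($L{\left(g \right)} = \frac{g - 9}{g + 5} = \frac{-9 + g}{5 + g}$)
$\frac{1}{-153 + L{\left(25 \right)}} = \frac{1}{-153 + \frac{-9 + 25}{5 + 25}} = \frac{1}{-153 + \frac{1}{30} \cdot 16} = \frac{1}{-153 + \frac{8}{15}} = \frac{1}{- \frac{2287}{15}} = - \frac{15}{2287}$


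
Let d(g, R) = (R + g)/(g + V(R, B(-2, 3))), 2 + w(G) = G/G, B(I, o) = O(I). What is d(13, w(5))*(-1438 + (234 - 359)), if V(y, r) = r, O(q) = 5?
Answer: -1042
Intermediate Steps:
B(I, o) = 5
w(G) = -1 (w(G) = -2 + G/G = -2 + 1 = -1)
d(g, R) = (R + g)/(5 + g) (d(g, R) = (R + g)/(g + 5) = (R + g)/(5 + g))
d(13, w(5))*(-1438 + (234 - 359)) = ((-1 + 13)/(5 + 13))*(-1438 + (234 - 359)) = (12/18)*(-1438 - 125) = ((1/18)*12)*(-1563) = (⅔)*(-1563) = -1042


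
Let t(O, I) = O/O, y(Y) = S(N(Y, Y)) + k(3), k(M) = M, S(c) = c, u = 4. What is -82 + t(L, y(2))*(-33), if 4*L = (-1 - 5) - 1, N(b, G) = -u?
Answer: -115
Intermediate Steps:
N(b, G) = -4 (N(b, G) = -1*4 = -4)
L = -7/4 (L = ((-1 - 5) - 1)/4 = (-6 - 1)/4 = (¼)*(-7) = -7/4 ≈ -1.7500)
y(Y) = -1 (y(Y) = -4 + 3 = -1)
t(O, I) = 1
-82 + t(L, y(2))*(-33) = -82 + 1*(-33) = -82 - 33 = -115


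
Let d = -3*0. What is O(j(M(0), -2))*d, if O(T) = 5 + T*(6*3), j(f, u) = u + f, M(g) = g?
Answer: 0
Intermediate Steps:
j(f, u) = f + u
O(T) = 5 + 18*T (O(T) = 5 + T*18 = 5 + 18*T)
d = 0
O(j(M(0), -2))*d = (5 + 18*(0 - 2))*0 = (5 + 18*(-2))*0 = (5 - 36)*0 = -31*0 = 0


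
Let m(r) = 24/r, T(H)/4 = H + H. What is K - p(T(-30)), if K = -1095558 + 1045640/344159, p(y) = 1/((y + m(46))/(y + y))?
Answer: -173064017563918/157968981 ≈ -1.0956e+6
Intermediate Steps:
T(H) = 8*H (T(H) = 4*(H + H) = 4*(2*H) = 8*H)
p(y) = 2*y/(12/23 + y) (p(y) = 1/((y + 24/46)/(y + y)) = 1/((y + 24*(1/46))/((2*y))) = 1/((y + 12/23)*(1/(2*y))) = 1/((12/23 + y)*(1/(2*y))) = 1/((12/23 + y)/(2*y)) = 2*y/(12/23 + y))
K = -377045100082/344159 (K = -1095558 + 1045640*(1/344159) = -1095558 + 1045640/344159 = -377045100082/344159 ≈ -1.0956e+6)
K - p(T(-30)) = -377045100082/344159 - 46*8*(-30)/(12 + 23*(8*(-30))) = -377045100082/344159 - 46*(-240)/(12 + 23*(-240)) = -377045100082/344159 - 46*(-240)/(12 - 5520) = -377045100082/344159 - 46*(-240)/(-5508) = -377045100082/344159 - 46*(-240)*(-1)/5508 = -377045100082/344159 - 1*920/459 = -377045100082/344159 - 920/459 = -173064017563918/157968981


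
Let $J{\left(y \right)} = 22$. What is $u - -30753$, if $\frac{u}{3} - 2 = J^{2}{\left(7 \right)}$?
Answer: $32211$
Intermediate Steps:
$u = 1458$ ($u = 6 + 3 \cdot 22^{2} = 6 + 3 \cdot 484 = 6 + 1452 = 1458$)
$u - -30753 = 1458 - -30753 = 1458 + 30753 = 32211$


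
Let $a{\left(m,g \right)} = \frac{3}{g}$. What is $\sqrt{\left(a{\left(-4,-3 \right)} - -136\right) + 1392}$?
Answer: $\sqrt{1527} \approx 39.077$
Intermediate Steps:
$\sqrt{\left(a{\left(-4,-3 \right)} - -136\right) + 1392} = \sqrt{\left(\frac{3}{-3} - -136\right) + 1392} = \sqrt{\left(3 \left(- \frac{1}{3}\right) + 136\right) + 1392} = \sqrt{\left(-1 + 136\right) + 1392} = \sqrt{135 + 1392} = \sqrt{1527}$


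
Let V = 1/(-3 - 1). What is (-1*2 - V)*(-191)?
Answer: 1337/4 ≈ 334.25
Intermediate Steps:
V = -1/4 (V = 1/(-4) = -1/4 ≈ -0.25000)
(-1*2 - V)*(-191) = (-1*2 - 1*(-1/4))*(-191) = (-2 + 1/4)*(-191) = -7/4*(-191) = 1337/4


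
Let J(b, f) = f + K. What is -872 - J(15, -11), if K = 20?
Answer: -881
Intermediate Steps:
J(b, f) = 20 + f (J(b, f) = f + 20 = 20 + f)
-872 - J(15, -11) = -872 - (20 - 11) = -872 - 1*9 = -872 - 9 = -881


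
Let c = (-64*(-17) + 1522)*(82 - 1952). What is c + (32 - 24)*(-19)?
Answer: -4880852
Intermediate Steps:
c = -4880700 (c = (1088 + 1522)*(-1870) = 2610*(-1870) = -4880700)
c + (32 - 24)*(-19) = -4880700 + (32 - 24)*(-19) = -4880700 + 8*(-19) = -4880700 - 152 = -4880852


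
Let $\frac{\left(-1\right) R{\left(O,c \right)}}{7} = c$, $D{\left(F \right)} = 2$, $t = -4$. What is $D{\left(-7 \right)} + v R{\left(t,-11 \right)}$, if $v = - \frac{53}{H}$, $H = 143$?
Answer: $- \frac{345}{13} \approx -26.538$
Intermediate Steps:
$R{\left(O,c \right)} = - 7 c$
$v = - \frac{53}{143} \approx -0.37063$
$D{\left(-7 \right)} + v R{\left(t,-11 \right)} = 2 - \frac{53 \left(\left(-7\right) \left(-11\right)\right)}{143} = 2 - \frac{371}{13} = - \frac{345}{13}$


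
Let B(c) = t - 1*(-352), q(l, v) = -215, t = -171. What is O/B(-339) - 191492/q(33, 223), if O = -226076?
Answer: -13946288/38915 ≈ -358.38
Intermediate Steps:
B(c) = 181 (B(c) = -171 - 1*(-352) = -171 + 352 = 181)
O/B(-339) - 191492/q(33, 223) = -226076/181 - 191492/(-215) = -226076*1/181 - 191492*(-1/215) = -226076/181 + 191492/215 = -13946288/38915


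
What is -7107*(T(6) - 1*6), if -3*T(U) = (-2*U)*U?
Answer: -127926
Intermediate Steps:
T(U) = 2*U²/3 (T(U) = -(-2*U)*U/3 = -(-2)*U²/3 = 2*U²/3)
-7107*(T(6) - 1*6) = -7107*((⅔)*6² - 1*6) = -7107*((⅔)*36 - 6) = -7107*(24 - 6) = -7107*18 = -127926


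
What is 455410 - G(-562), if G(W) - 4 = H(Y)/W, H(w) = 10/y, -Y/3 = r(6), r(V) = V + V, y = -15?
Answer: 383907257/843 ≈ 4.5541e+5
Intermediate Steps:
r(V) = 2*V
Y = -36 (Y = -6*6 = -3*12 = -36)
H(w) = -⅔ (H(w) = 10/(-15) = 10*(-1/15) = -⅔)
G(W) = 4 - 2/(3*W)
455410 - G(-562) = 455410 - (4 - ⅔/(-562)) = 455410 - (4 - ⅔*(-1/562)) = 455410 - (4 + 1/843) = 455410 - 1*3373/843 = 455410 - 3373/843 = 383907257/843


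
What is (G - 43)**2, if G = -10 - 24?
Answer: 5929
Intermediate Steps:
G = -34
(G - 43)**2 = (-34 - 43)**2 = (-77)**2 = 5929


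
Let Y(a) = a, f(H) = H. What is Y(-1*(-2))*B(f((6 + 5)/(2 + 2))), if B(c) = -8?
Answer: -16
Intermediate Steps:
Y(-1*(-2))*B(f((6 + 5)/(2 + 2))) = -1*(-2)*(-8) = 2*(-8) = -16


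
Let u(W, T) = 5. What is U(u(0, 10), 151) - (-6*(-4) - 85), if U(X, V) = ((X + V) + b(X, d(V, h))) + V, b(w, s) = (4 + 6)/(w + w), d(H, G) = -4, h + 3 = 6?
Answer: 369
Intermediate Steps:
h = 3 (h = -3 + 6 = 3)
b(w, s) = 5/w (b(w, s) = 10/((2*w)) = 10*(1/(2*w)) = 5/w)
U(X, V) = X + 2*V + 5/X (U(X, V) = ((X + V) + 5/X) + V = ((V + X) + 5/X) + V = (V + X + 5/X) + V = X + 2*V + 5/X)
U(u(0, 10), 151) - (-6*(-4) - 85) = (5 + 2*151 + 5/5) - (-6*(-4) - 85) = (5 + 302 + 5*(⅕)) - (24 - 85) = (5 + 302 + 1) - 1*(-61) = 308 + 61 = 369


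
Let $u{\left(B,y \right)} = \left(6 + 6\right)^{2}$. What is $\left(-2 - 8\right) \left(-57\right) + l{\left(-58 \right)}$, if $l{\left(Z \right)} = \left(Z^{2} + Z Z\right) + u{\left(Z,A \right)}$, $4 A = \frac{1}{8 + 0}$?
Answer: $7442$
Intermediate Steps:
$A = \frac{1}{32}$ ($A = \frac{1}{4 \left(8 + 0\right)} = \frac{1}{4 \cdot 8} = \frac{1}{4} \cdot \frac{1}{8} = \frac{1}{32} \approx 0.03125$)
$u{\left(B,y \right)} = 144$ ($u{\left(B,y \right)} = 12^{2} = 144$)
$l{\left(Z \right)} = 144 + 2 Z^{2}$ ($l{\left(Z \right)} = \left(Z^{2} + Z Z\right) + 144 = \left(Z^{2} + Z^{2}\right) + 144 = 2 Z^{2} + 144 = 144 + 2 Z^{2}$)
$\left(-2 - 8\right) \left(-57\right) + l{\left(-58 \right)} = \left(-2 - 8\right) \left(-57\right) + \left(144 + 2 \left(-58\right)^{2}\right) = \left(-10\right) \left(-57\right) + \left(144 + 2 \cdot 3364\right) = 570 + \left(144 + 6728\right) = 570 + 6872 = 7442$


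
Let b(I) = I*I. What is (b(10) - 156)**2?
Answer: 3136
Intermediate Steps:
b(I) = I**2
(b(10) - 156)**2 = (10**2 - 156)**2 = (100 - 156)**2 = (-56)**2 = 3136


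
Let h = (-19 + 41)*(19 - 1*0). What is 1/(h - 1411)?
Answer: -1/993 ≈ -0.0010071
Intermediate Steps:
h = 418 (h = 22*(19 + 0) = 22*19 = 418)
1/(h - 1411) = 1/(418 - 1411) = 1/(-993) = -1/993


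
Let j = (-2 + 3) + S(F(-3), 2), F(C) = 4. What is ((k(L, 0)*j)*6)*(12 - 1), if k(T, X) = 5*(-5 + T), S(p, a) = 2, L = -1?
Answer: -5940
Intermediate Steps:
k(T, X) = -25 + 5*T
j = 3 (j = (-2 + 3) + 2 = 1 + 2 = 3)
((k(L, 0)*j)*6)*(12 - 1) = (((-25 + 5*(-1))*3)*6)*(12 - 1) = (((-25 - 5)*3)*6)*11 = (-30*3*6)*11 = -90*6*11 = -540*11 = -5940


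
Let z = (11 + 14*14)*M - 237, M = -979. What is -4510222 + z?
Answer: -4713112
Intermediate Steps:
z = -202890 (z = (11 + 14*14)*(-979) - 237 = (11 + 196)*(-979) - 237 = 207*(-979) - 237 = -202653 - 237 = -202890)
-4510222 + z = -4510222 - 202890 = -4713112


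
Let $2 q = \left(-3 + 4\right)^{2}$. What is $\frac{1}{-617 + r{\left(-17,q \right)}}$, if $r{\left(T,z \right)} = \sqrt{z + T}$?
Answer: $- \frac{1234}{761411} - \frac{i \sqrt{66}}{761411} \approx -0.0016207 - 1.067 \cdot 10^{-5} i$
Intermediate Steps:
$q = \frac{1}{2}$ ($q = \frac{\left(-3 + 4\right)^{2}}{2} = \frac{1^{2}}{2} = \frac{1}{2} \cdot 1 = \frac{1}{2} \approx 0.5$)
$r{\left(T,z \right)} = \sqrt{T + z}$
$\frac{1}{-617 + r{\left(-17,q \right)}} = \frac{1}{-617 + \sqrt{-17 + \frac{1}{2}}} = \frac{1}{-617 + \sqrt{- \frac{33}{2}}} = \frac{1}{-617 + \frac{i \sqrt{66}}{2}}$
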